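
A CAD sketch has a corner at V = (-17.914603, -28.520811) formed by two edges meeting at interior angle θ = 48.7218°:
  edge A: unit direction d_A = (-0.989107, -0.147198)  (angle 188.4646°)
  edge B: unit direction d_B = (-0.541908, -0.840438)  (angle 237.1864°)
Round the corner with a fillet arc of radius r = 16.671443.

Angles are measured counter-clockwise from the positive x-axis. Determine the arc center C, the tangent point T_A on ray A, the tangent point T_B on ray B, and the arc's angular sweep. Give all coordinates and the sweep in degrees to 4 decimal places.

center=(-51.8783,-50.4303) T_A=(-54.3323,-33.9405) T_B=(-37.8670,-59.4647) sweep=131.2782

bisector direction at 212.8255° = (-0.840325,-0.542082)
center distance |VC| = r/sin(θ/2) = 16.671443/sin(24.3609°) = 40.417299
C = V + |VC|·bis = (-51.8783,-50.4303)
T_A = V + ((C−V)·d_A)·d_A = V + 36.8188·d_A = (-54.3323,-33.9405)
T_B = V + ((C−V)·d_B)·d_B = V + 36.8188·d_B = (-37.8670,-59.4647)
sweep = 180° − θ = 131.2782°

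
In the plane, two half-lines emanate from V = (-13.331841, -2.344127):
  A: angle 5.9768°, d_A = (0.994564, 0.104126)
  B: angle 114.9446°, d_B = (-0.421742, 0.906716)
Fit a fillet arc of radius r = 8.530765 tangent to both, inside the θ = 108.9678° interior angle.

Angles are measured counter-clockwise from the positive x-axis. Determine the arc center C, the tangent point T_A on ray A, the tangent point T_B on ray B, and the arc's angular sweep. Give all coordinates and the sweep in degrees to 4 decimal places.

bisector direction at 60.4607° = (0.493020,0.870018)
center distance |VC| = r/sin(θ/2) = 8.530765/sin(54.4839°) = 10.480669
C = V + |VC|·bis = (-8.1647,6.7742)
T_A = V + ((C−V)·d_A)·d_A = V + 6.0886·d_A = (-7.2764,-1.7102)
T_B = V + ((C−V)·d_B)·d_B = V + 6.0886·d_B = (-15.8996,3.1765)
sweep = 180° − θ = 71.0322°

center=(-8.1647,6.7742) T_A=(-7.2764,-1.7102) T_B=(-15.8996,3.1765) sweep=71.0322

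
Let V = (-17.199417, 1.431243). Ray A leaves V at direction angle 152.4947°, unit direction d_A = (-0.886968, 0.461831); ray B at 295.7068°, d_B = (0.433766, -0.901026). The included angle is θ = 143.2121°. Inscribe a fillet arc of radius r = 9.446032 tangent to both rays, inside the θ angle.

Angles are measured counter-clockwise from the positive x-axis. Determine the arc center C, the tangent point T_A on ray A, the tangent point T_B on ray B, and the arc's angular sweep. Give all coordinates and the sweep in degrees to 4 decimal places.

center=(-24.3480,-5.4964) T_A=(-19.9855,2.8819) T_B=(-15.8369,-1.3990) sweep=36.7879

bisector direction at 224.1008° = (-0.718117,-0.695922)
center distance |VC| = r/sin(θ/2) = 9.446032/sin(71.6060°) = 9.954620
C = V + |VC|·bis = (-24.3480,-5.4964)
T_A = V + ((C−V)·d_A)·d_A = V + 3.1412·d_A = (-19.9855,2.8819)
T_B = V + ((C−V)·d_B)·d_B = V + 3.1412·d_B = (-15.8369,-1.3990)
sweep = 180° − θ = 36.7879°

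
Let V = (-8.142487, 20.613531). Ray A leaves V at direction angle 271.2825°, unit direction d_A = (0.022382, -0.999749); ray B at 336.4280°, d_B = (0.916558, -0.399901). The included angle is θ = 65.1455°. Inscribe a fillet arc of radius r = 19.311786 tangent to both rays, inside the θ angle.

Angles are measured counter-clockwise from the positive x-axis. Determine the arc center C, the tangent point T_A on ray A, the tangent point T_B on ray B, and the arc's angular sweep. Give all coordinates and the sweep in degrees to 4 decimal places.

bisector direction at 303.8553° = (0.557097,-0.830448)
center distance |VC| = r/sin(θ/2) = 19.311786/sin(32.5727°) = 35.870840
C = V + |VC|·bis = (11.8410,-9.1753)
T_A = V + ((C−V)·d_A)·d_A = V + 30.2287·d_A = (-7.4659,-9.6076)
T_B = V + ((C−V)·d_B)·d_B = V + 30.2287·d_B = (19.5638,8.5251)
sweep = 180° − θ = 114.8545°

center=(11.8410,-9.1753) T_A=(-7.4659,-9.6076) T_B=(19.5638,8.5251) sweep=114.8545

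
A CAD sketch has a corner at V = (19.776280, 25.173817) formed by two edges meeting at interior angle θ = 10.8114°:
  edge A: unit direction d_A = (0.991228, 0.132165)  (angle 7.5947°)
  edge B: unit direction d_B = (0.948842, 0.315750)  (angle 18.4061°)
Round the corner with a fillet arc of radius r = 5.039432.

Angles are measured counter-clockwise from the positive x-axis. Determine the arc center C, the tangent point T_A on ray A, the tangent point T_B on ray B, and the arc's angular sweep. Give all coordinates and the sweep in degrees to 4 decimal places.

bisector direction at 13.0004° = (0.974368,0.224958)
center distance |VC| = r/sin(θ/2) = 5.039432/sin(5.4057°) = 53.492978
C = V + |VC|·bis = (71.8982,37.2075)
T_A = V + ((C−V)·d_A)·d_A = V + 53.2551·d_A = (72.5642,32.2123)
T_B = V + ((C−V)·d_B)·d_B = V + 53.2551·d_B = (70.3070,41.9891)
sweep = 180° − θ = 169.1886°

center=(71.8982,37.2075) T_A=(72.5642,32.2123) T_B=(70.3070,41.9891) sweep=169.1886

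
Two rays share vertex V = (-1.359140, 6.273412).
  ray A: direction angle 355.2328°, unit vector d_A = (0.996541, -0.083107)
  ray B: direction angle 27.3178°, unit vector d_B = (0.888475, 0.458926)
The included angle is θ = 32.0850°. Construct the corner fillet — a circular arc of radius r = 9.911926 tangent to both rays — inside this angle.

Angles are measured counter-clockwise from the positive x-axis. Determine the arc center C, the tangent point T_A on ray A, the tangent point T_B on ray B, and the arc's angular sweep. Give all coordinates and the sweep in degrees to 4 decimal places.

bisector direction at 11.2753° = (0.980699,0.195523)
center distance |VC| = r/sin(θ/2) = 9.911926/sin(16.0425°) = 35.867251
C = V + |VC|·bis = (33.8158,13.2863)
T_A = V + ((C−V)·d_A)·d_A = V + 34.4705·d_A = (32.9921,3.4087)
T_B = V + ((C−V)·d_B)·d_B = V + 34.4705·d_B = (29.2670,22.0928)
sweep = 180° − θ = 147.9150°

center=(33.8158,13.2863) T_A=(32.9921,3.4087) T_B=(29.2670,22.0928) sweep=147.9150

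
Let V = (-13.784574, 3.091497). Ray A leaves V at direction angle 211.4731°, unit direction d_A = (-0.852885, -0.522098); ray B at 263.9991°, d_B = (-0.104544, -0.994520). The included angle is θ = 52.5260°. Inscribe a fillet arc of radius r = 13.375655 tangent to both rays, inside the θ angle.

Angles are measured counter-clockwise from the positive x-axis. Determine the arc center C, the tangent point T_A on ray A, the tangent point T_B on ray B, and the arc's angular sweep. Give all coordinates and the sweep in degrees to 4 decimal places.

center=(-29.9209,-22.4693) T_A=(-36.9043,-11.0614) T_B=(-16.6185,-23.8676) sweep=127.4740

bisector direction at 237.7361° = (-0.533820,-0.845598)
center distance |VC| = r/sin(θ/2) = 13.375655/sin(26.2630°) = 30.228004
C = V + |VC|·bis = (-29.9209,-22.4693)
T_A = V + ((C−V)·d_A)·d_A = V + 27.1076·d_A = (-36.9043,-11.0614)
T_B = V + ((C−V)·d_B)·d_B = V + 27.1076·d_B = (-16.6185,-23.8676)
sweep = 180° − θ = 127.4740°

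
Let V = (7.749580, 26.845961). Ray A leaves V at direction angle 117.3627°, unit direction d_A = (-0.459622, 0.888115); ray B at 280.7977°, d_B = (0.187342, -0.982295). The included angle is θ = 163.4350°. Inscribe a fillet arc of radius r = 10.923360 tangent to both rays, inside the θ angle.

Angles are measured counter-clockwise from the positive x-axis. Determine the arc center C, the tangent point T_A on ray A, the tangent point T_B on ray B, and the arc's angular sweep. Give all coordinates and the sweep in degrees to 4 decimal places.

bisector direction at 199.0802° = (-0.945062,-0.326891)
center distance |VC| = r/sin(θ/2) = 10.923360/sin(81.7175°) = 11.038493
C = V + |VC|·bis = (-2.6825,23.2376)
T_A = V + ((C−V)·d_A)·d_A = V + 1.5901·d_A = (7.0187,28.2582)
T_B = V + ((C−V)·d_B)·d_B = V + 1.5901·d_B = (8.0475,25.2840)
sweep = 180° − θ = 16.5650°

center=(-2.6825,23.2376) T_A=(7.0187,28.2582) T_B=(8.0475,25.2840) sweep=16.5650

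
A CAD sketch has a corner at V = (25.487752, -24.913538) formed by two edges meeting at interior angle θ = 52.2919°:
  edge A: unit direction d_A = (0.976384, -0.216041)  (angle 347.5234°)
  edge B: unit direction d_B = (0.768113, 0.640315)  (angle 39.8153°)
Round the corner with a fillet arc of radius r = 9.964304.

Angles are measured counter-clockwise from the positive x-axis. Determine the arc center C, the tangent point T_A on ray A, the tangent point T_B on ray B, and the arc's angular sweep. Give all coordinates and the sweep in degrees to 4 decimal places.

center=(47.4595,-19.5698) T_A=(45.3068,-29.2988) T_B=(41.0792,-11.9161) sweep=127.7081

bisector direction at 13.6694° = (0.971676,0.236318)
center distance |VC| = r/sin(θ/2) = 9.964304/sin(26.1459°) = 22.612267
C = V + |VC|·bis = (47.4595,-19.5698)
T_A = V + ((C−V)·d_A)·d_A = V + 20.2985·d_A = (45.3068,-29.2988)
T_B = V + ((C−V)·d_B)·d_B = V + 20.2985·d_B = (41.0792,-11.9161)
sweep = 180° − θ = 127.7081°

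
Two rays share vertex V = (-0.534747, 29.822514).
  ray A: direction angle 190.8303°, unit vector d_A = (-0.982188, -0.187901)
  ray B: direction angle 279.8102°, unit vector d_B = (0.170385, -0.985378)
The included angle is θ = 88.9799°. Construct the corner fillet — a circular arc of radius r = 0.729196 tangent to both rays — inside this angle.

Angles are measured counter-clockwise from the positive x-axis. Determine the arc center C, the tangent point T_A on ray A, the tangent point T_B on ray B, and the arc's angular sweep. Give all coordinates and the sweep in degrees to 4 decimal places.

center=(-1.1268,28.9668) T_A=(-1.2638,29.6830) T_B=(-0.4083,29.0911) sweep=91.0201

bisector direction at 235.3202° = (-0.568989,-0.822345)
center distance |VC| = r/sin(θ/2) = 0.729196/sin(44.4900°) = 1.040543
C = V + |VC|·bis = (-1.1268,28.9668)
T_A = V + ((C−V)·d_A)·d_A = V + 0.7423·d_A = (-1.2638,29.6830)
T_B = V + ((C−V)·d_B)·d_B = V + 0.7423·d_B = (-0.4083,29.0911)
sweep = 180° − θ = 91.0201°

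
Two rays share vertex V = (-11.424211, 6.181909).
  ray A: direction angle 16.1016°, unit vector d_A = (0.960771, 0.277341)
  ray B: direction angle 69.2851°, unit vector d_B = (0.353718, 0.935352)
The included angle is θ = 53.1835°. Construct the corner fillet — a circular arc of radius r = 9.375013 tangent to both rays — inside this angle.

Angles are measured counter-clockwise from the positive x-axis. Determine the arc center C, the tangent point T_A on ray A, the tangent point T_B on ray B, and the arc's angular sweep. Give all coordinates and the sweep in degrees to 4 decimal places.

center=(3.9692,20.3833) T_A=(6.5693,11.3760) T_B=(-4.7997,23.6994) sweep=126.8165

bisector direction at 42.6934° = (0.734993,0.678074)
center distance |VC| = r/sin(θ/2) = 9.375013/sin(26.5918°) = 20.943650
C = V + |VC|·bis = (3.9692,20.3833)
T_A = V + ((C−V)·d_A)·d_A = V + 18.7282·d_A = (6.5693,11.3760)
T_B = V + ((C−V)·d_B)·d_B = V + 18.7282·d_B = (-4.7997,23.6994)
sweep = 180° − θ = 126.8165°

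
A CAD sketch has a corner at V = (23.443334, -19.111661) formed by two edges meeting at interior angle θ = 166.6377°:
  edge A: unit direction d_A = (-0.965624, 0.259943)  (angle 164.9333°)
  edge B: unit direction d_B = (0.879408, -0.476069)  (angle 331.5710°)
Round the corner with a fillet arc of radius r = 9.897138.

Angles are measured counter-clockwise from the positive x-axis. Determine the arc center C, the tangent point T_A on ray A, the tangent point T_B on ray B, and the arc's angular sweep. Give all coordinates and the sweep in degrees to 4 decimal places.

bisector direction at 248.2522° = (-0.370523,-0.928823)
center distance |VC| = r/sin(θ/2) = 9.897138/sin(83.3188°) = 9.964809
C = V + |VC|·bis = (19.7511,-28.3672)
T_A = V + ((C−V)·d_A)·d_A = V + 1.1593·d_A = (22.3238,-18.8103)
T_B = V + ((C−V)·d_B)·d_B = V + 1.1593·d_B = (24.4629,-19.6636)
sweep = 180° − θ = 13.3623°

center=(19.7511,-28.3672) T_A=(22.3238,-18.8103) T_B=(24.4629,-19.6636) sweep=13.3623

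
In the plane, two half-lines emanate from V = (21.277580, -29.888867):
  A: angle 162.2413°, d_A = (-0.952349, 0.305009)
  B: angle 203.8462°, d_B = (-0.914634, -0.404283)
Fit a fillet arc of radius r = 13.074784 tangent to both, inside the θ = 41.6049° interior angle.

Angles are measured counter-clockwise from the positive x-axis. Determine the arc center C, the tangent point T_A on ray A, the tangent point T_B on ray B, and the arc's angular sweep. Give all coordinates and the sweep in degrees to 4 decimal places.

center=(-15.4856,-31.8437) T_A=(-11.4977,-19.3919) T_B=(-10.1997,-43.8023) sweep=138.3951

bisector direction at 183.0438° = (-0.998589,-0.053098)
center distance |VC| = r/sin(θ/2) = 13.074784/sin(20.8025°) = 36.815140
C = V + |VC|·bis = (-15.4856,-31.8437)
T_A = V + ((C−V)·d_A)·d_A = V + 34.4152·d_A = (-11.4977,-19.3919)
T_B = V + ((C−V)·d_B)·d_B = V + 34.4152·d_B = (-10.1997,-43.8023)
sweep = 180° − θ = 138.3951°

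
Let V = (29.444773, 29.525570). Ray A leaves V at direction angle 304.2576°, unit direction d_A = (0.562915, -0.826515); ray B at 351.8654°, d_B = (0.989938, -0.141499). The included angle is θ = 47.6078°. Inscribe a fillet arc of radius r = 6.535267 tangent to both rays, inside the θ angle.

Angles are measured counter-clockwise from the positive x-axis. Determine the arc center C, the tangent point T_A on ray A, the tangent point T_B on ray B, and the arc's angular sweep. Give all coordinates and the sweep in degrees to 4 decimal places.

center=(43.1857,20.9598) T_A=(37.7842,17.2810) T_B=(44.1104,27.4293) sweep=132.3922

bisector direction at 328.0615° = (0.848616,-0.529009)
center distance |VC| = r/sin(θ/2) = 6.535267/sin(23.8039°) = 16.192132
C = V + |VC|·bis = (43.1857,20.9598)
T_A = V + ((C−V)·d_A)·d_A = V + 14.8147·d_A = (37.7842,17.2810)
T_B = V + ((C−V)·d_B)·d_B = V + 14.8147·d_B = (44.1104,27.4293)
sweep = 180° − θ = 132.3922°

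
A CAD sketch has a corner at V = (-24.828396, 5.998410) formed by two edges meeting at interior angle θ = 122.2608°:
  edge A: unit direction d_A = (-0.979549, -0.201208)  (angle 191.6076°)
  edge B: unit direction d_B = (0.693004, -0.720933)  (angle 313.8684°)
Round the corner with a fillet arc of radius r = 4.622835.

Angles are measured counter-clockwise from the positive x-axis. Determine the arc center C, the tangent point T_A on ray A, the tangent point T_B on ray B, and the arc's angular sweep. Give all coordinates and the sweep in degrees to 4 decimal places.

bisector direction at 252.7380° = (-0.296742,-0.954958)
center distance |VC| = r/sin(θ/2) = 4.622835/sin(61.1304°) = 5.278891
C = V + |VC|·bis = (-26.3949,0.9573)
T_A = V + ((C−V)·d_A)·d_A = V + 2.5487·d_A = (-27.3250,5.4856)
T_B = V + ((C−V)·d_B)·d_B = V + 2.5487·d_B = (-23.0621,4.1609)
sweep = 180° − θ = 57.7392°

center=(-26.3949,0.9573) T_A=(-27.3250,5.4856) T_B=(-23.0621,4.1609) sweep=57.7392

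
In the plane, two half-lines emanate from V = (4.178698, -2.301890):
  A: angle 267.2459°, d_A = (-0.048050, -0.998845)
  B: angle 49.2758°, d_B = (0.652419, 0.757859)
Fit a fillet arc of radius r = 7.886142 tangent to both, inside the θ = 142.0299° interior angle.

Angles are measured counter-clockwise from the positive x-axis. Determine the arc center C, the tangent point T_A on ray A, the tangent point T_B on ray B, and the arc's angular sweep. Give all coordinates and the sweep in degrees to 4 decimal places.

center=(11.9254,-5.3908) T_A=(4.0483,-5.0119) T_B=(5.9488,-0.2457) sweep=37.9701

bisector direction at 338.2609° = (0.928880,-0.370382)
center distance |VC| = r/sin(θ/2) = 7.886142/sin(71.0149°) = 8.339798
C = V + |VC|·bis = (11.9254,-5.3908)
T_A = V + ((C−V)·d_A)·d_A = V + 2.7131·d_A = (4.0483,-5.0119)
T_B = V + ((C−V)·d_B)·d_B = V + 2.7131·d_B = (5.9488,-0.2457)
sweep = 180° − θ = 37.9701°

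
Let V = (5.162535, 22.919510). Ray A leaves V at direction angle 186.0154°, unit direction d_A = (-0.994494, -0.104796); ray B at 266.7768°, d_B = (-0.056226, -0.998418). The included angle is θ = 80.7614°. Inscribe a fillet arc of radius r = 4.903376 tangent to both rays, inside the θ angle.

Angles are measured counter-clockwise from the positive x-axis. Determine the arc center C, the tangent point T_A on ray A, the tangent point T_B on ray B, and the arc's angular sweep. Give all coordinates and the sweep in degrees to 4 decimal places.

center=(-0.0572,17.4389) T_A=(-0.5711,22.3153) T_B=(4.8384,17.1632) sweep=99.2386

bisector direction at 226.3961° = (-0.689669,-0.724125)
center distance |VC| = r/sin(θ/2) = 4.903376/sin(40.3807°) = 7.568534
C = V + |VC|·bis = (-0.0572,17.4389)
T_A = V + ((C−V)·d_A)·d_A = V + 5.7654·d_A = (-0.5711,22.3153)
T_B = V + ((C−V)·d_B)·d_B = V + 5.7654·d_B = (4.8384,17.1632)
sweep = 180° − θ = 99.2386°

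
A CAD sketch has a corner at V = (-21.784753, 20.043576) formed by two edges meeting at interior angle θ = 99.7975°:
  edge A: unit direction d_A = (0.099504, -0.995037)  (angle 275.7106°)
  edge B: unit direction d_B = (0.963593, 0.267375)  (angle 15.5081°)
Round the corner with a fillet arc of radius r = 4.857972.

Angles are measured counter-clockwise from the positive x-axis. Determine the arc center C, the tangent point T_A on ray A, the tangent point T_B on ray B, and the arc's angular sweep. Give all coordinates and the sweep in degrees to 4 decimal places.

bisector direction at 325.6093° = (0.825206,-0.564832)
center distance |VC| = r/sin(θ/2) = 4.857972/sin(49.8987°) = 6.351059
C = V + |VC|·bis = (-16.5438,16.4563)
T_A = V + ((C−V)·d_A)·d_A = V + 4.0910·d_A = (-21.3777,15.9729)
T_B = V + ((C−V)·d_B)·d_B = V + 4.0910·d_B = (-17.8427,21.1374)
sweep = 180° − θ = 80.2025°

center=(-16.5438,16.4563) T_A=(-21.3777,15.9729) T_B=(-17.8427,21.1374) sweep=80.2025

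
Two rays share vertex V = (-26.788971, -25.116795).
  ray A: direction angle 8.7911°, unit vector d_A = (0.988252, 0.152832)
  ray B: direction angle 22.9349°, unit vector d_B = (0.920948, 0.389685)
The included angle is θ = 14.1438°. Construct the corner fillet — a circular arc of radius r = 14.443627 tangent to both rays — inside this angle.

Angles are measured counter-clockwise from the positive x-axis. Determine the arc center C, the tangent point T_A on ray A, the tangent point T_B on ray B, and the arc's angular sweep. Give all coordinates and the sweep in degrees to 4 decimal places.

bisector direction at 15.8630° = (0.961918,0.273338)
center distance |VC| = r/sin(θ/2) = 14.443627/sin(7.0719°) = 117.318379
C = V + |VC|·bis = (86.0617,6.9508)
T_A = V + ((C−V)·d_A)·d_A = V + 116.4259·d_A = (88.2691,-7.3232)
T_B = V + ((C−V)·d_B)·d_B = V + 116.4259·d_B = (80.4332,20.2526)
sweep = 180° − θ = 165.8562°

center=(86.0617,6.9508) T_A=(88.2691,-7.3232) T_B=(80.4332,20.2526) sweep=165.8562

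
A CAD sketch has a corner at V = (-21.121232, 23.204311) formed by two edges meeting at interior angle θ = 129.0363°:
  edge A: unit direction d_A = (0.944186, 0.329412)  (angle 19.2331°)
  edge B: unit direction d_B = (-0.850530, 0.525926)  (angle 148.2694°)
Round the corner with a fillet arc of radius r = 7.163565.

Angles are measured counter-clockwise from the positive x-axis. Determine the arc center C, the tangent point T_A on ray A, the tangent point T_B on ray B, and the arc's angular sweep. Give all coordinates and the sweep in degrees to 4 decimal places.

bisector direction at 83.7513° = (0.108845,0.994059)
center distance |VC| = r/sin(θ/2) = 7.163565/sin(64.5182°) = 7.935520
C = V + |VC|·bis = (-20.2575,31.0927)
T_A = V + ((C−V)·d_A)·d_A = V + 3.4141·d_A = (-17.8977,24.3289)
T_B = V + ((C−V)·d_B)·d_B = V + 3.4141·d_B = (-24.0250,24.9999)
sweep = 180° − θ = 50.9637°

center=(-20.2575,31.0927) T_A=(-17.8977,24.3289) T_B=(-24.0250,24.9999) sweep=50.9637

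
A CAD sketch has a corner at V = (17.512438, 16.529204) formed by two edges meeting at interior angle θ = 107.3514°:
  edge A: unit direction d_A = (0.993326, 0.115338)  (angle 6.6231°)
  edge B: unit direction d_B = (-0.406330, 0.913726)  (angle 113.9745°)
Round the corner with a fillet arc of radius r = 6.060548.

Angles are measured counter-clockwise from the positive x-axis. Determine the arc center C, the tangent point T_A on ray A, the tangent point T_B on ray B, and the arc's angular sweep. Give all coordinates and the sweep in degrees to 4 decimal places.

center=(21.2396,23.0632) T_A=(21.9386,17.0431) T_B=(15.7019,20.6007) sweep=72.6486

bisector direction at 60.2988° = (0.495477,0.868621)
center distance |VC| = r/sin(θ/2) = 6.060548/sin(53.6757°) = 7.522304
C = V + |VC|·bis = (21.2396,23.0632)
T_A = V + ((C−V)·d_A)·d_A = V + 4.4559·d_A = (21.9386,17.0431)
T_B = V + ((C−V)·d_B)·d_B = V + 4.4559·d_B = (15.7019,20.6007)
sweep = 180° − θ = 72.6486°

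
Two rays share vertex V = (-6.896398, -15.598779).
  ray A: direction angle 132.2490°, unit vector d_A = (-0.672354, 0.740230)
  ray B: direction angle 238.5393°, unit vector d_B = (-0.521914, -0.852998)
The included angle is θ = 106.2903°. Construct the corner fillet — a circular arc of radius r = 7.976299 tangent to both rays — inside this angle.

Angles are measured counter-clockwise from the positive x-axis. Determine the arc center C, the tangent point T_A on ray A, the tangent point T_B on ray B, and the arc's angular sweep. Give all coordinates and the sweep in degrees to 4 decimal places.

center=(-16.8207,-16.5359) T_A=(-10.9164,-11.1730) T_B=(-10.0169,-20.6988) sweep=73.7097

bisector direction at 185.3942° = (-0.995572,-0.094007)
center distance |VC| = r/sin(θ/2) = 7.976299/sin(53.1452°) = 9.968411
C = V + |VC|·bis = (-16.8207,-16.5359)
T_A = V + ((C−V)·d_A)·d_A = V + 5.9790·d_A = (-10.9164,-11.1730)
T_B = V + ((C−V)·d_B)·d_B = V + 5.9790·d_B = (-10.0169,-20.6988)
sweep = 180° − θ = 73.7097°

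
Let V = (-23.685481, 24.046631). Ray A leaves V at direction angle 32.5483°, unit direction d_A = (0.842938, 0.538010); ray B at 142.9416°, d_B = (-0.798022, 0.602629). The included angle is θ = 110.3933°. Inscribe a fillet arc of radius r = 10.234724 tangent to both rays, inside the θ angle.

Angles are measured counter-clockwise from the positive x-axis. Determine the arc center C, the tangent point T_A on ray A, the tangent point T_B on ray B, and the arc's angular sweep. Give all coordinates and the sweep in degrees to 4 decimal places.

center=(-23.1950,36.5014) T_A=(-17.6886,27.8741) T_B=(-29.3628,28.3339) sweep=69.6067

bisector direction at 87.7449° = (0.039348,0.999226)
center distance |VC| = r/sin(θ/2) = 10.234724/sin(55.1966°) = 12.464409
C = V + |VC|·bis = (-23.1950,36.5014)
T_A = V + ((C−V)·d_A)·d_A = V + 7.1142·d_A = (-17.6886,27.8741)
T_B = V + ((C−V)·d_B)·d_B = V + 7.1142·d_B = (-29.3628,28.3339)
sweep = 180° − θ = 69.6067°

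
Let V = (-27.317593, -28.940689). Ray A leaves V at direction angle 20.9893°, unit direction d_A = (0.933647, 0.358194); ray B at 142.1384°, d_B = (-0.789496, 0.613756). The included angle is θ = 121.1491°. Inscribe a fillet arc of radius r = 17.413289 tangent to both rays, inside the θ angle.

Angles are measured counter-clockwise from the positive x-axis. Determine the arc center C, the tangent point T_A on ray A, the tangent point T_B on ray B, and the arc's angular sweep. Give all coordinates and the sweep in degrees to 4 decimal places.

bisector direction at 81.5639° = (0.146707,0.989180)
center distance |VC| = r/sin(θ/2) = 17.413289/sin(60.5746°) = 19.992394
C = V + |VC|·bis = (-24.3846,-9.1646)
T_A = V + ((C−V)·d_A)·d_A = V + 9.8221·d_A = (-18.1472,-25.4225)
T_B = V + ((C−V)·d_B)·d_B = V + 9.8221·d_B = (-35.0721,-22.9123)
sweep = 180° − θ = 58.8509°

center=(-24.3846,-9.1646) T_A=(-18.1472,-25.4225) T_B=(-35.0721,-22.9123) sweep=58.8509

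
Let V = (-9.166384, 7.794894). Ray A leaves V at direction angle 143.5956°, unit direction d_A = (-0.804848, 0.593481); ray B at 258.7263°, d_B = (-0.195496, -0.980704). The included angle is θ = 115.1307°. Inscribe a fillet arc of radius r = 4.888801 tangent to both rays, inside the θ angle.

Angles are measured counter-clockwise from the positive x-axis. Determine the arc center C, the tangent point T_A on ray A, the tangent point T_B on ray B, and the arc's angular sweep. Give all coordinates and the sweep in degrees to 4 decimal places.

bisector direction at 201.1609° = (-0.932570,-0.360989)
center distance |VC| = r/sin(θ/2) = 4.888801/sin(57.5654°) = 5.792393
C = V + |VC|·bis = (-14.5682,5.7039)
T_A = V + ((C−V)·d_A)·d_A = V + 3.1067·d_A = (-11.6668,9.6386)
T_B = V + ((C−V)·d_B)·d_B = V + 3.1067·d_B = (-9.7737,4.7482)
sweep = 180° − θ = 64.8693°

center=(-14.5682,5.7039) T_A=(-11.6668,9.6386) T_B=(-9.7737,4.7482) sweep=64.8693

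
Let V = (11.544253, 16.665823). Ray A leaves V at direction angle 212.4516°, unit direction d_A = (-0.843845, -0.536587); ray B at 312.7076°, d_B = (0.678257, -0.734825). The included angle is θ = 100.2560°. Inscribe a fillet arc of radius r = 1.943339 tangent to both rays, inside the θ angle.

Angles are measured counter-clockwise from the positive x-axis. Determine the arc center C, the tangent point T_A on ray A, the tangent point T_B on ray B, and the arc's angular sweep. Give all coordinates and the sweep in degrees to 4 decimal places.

bisector direction at 262.5796° = (-0.129149,-0.991625)
center distance |VC| = r/sin(θ/2) = 1.943339/sin(50.1280°) = 2.532109
C = V + |VC|·bis = (11.2172,14.1549)
T_A = V + ((C−V)·d_A)·d_A = V + 1.6233·d_A = (10.1745,15.7948)
T_B = V + ((C−V)·d_B)·d_B = V + 1.6233·d_B = (12.6452,15.4730)
sweep = 180° − θ = 79.7440°

center=(11.2172,14.1549) T_A=(10.1745,15.7948) T_B=(12.6452,15.4730) sweep=79.7440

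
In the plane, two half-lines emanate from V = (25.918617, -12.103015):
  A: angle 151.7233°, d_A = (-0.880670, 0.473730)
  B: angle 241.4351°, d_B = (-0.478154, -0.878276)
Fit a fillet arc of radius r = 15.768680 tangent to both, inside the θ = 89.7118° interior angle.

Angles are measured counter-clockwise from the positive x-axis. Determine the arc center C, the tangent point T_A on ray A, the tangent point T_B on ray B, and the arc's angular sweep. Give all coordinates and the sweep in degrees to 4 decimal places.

bisector direction at 196.5792° = (-0.958426,-0.285340)
center distance |VC| = r/sin(θ/2) = 15.768680/sin(44.8559°) = 22.356579
C = V + |VC|·bis = (4.4915,-18.4823)
T_A = V + ((C−V)·d_A)·d_A = V + 15.8482·d_A = (11.9616,-4.5952)
T_B = V + ((C−V)·d_B)·d_B = V + 15.8482·d_B = (18.3407,-26.0221)
sweep = 180° − θ = 90.2882°

center=(4.4915,-18.4823) T_A=(11.9616,-4.5952) T_B=(18.3407,-26.0221) sweep=90.2882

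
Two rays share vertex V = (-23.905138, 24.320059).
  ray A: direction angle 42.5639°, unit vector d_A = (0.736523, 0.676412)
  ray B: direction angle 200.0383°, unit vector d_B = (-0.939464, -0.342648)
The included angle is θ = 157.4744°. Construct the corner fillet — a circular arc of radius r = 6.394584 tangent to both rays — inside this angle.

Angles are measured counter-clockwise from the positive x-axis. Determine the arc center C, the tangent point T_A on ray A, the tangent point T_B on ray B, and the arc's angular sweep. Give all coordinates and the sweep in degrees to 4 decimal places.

bisector direction at 121.3011° = (-0.519536,0.854449)
center distance |VC| = r/sin(θ/2) = 6.394584/sin(78.7372°) = 6.520151
C = V + |VC|·bis = (-27.2926,29.8912)
T_A = V + ((C−V)·d_A)·d_A = V + 1.2734·d_A = (-22.9672,25.1814)
T_B = V + ((C−V)·d_B)·d_B = V + 1.2734·d_B = (-25.1015,23.8837)
sweep = 180° − θ = 22.5256°

center=(-27.2926,29.8912) T_A=(-22.9672,25.1814) T_B=(-25.1015,23.8837) sweep=22.5256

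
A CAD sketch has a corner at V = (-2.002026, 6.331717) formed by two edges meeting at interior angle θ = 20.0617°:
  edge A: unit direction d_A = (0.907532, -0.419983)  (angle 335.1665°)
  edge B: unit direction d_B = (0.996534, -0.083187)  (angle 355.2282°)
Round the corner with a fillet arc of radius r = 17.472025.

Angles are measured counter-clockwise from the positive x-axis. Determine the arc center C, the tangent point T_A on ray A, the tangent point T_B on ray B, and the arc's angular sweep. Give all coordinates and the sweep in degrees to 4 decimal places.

center=(94.9799,-19.2968) T_A=(87.6419,-35.1532) T_B=(96.4333,-1.8853) sweep=159.9383

bisector direction at 345.1973° = (0.966812,-0.255490)
center distance |VC| = r/sin(θ/2) = 17.472025/sin(10.0308°) = 100.311085
C = V + |VC|·bis = (94.9799,-19.2968)
T_A = V + ((C−V)·d_A)·d_A = V + 98.7777·d_A = (87.6419,-35.1532)
T_B = V + ((C−V)·d_B)·d_B = V + 98.7777·d_B = (96.4333,-1.8853)
sweep = 180° − θ = 159.9383°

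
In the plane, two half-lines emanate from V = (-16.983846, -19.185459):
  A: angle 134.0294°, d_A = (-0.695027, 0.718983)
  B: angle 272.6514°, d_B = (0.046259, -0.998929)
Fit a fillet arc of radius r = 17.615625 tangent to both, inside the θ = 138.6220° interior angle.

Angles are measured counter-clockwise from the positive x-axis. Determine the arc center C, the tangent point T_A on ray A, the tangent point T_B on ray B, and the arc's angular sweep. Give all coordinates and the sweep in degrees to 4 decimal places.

bisector direction at 203.3404° = (-0.918167,-0.396193)
center distance |VC| = r/sin(θ/2) = 17.615625/sin(69.3110°) = 18.829932
C = V + |VC|·bis = (-34.2729,-26.6457)
T_A = V + ((C−V)·d_A)·d_A = V + 6.6525·d_A = (-21.6075,-14.4024)
T_B = V + ((C−V)·d_B)·d_B = V + 6.6525·d_B = (-16.6761,-25.8309)
sweep = 180° − θ = 41.3780°

center=(-34.2729,-26.6457) T_A=(-21.6075,-14.4024) T_B=(-16.6761,-25.8309) sweep=41.3780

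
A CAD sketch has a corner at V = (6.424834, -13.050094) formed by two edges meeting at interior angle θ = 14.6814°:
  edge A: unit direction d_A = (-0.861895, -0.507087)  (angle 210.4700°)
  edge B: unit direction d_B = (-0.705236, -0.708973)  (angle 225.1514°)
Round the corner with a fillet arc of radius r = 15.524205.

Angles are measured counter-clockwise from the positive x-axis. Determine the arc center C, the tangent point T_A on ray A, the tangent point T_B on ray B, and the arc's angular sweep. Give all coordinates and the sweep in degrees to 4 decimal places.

center=(-89.5666,-87.5374) T_A=(-97.4388,-74.1572) T_B=(-78.5604,-98.4857) sweep=165.3186

bisector direction at 217.8107° = (-0.790041,-0.613055)
center distance |VC| = r/sin(θ/2) = 15.524205/sin(7.3407°) = 121.501965
C = V + |VC|·bis = (-89.5666,-87.5374)
T_A = V + ((C−V)·d_A)·d_A = V + 120.5061·d_A = (-97.4388,-74.1572)
T_B = V + ((C−V)·d_B)·d_B = V + 120.5061·d_B = (-78.5604,-98.4857)
sweep = 180° − θ = 165.3186°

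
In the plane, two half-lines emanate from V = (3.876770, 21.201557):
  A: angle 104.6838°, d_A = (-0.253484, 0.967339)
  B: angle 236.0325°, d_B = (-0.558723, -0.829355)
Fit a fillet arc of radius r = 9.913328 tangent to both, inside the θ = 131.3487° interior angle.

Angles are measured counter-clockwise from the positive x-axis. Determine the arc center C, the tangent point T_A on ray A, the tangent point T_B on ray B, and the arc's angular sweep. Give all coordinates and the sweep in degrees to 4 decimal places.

center=(-6.8487,23.0237) T_A=(2.7408,25.5366) T_B=(1.3729,17.4849) sweep=48.6513

bisector direction at 170.3581° = (-0.985874,0.167489)
center distance |VC| = r/sin(θ/2) = 9.913328/sin(65.6744°) = 10.879194
C = V + |VC|·bis = (-6.8487,23.0237)
T_A = V + ((C−V)·d_A)·d_A = V + 4.4814·d_A = (2.7408,25.5366)
T_B = V + ((C−V)·d_B)·d_B = V + 4.4814·d_B = (1.3729,17.4849)
sweep = 180° − θ = 48.6513°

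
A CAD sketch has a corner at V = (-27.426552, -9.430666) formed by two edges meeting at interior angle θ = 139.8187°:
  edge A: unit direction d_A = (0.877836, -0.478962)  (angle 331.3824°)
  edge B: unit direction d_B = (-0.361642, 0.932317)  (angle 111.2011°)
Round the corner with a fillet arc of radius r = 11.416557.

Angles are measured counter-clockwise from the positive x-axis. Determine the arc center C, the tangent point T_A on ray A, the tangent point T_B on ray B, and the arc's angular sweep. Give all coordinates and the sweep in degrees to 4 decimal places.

center=(-18.2928,-1.4088) T_A=(-23.7609,-11.4307) T_B=(-28.9367,-5.5375) sweep=40.1813

bisector direction at 41.2918° = (0.751359,0.659893)
center distance |VC| = r/sin(θ/2) = 11.416557/sin(69.9094°) = 12.156262
C = V + |VC|·bis = (-18.2928,-1.4088)
T_A = V + ((C−V)·d_A)·d_A = V + 4.1758·d_A = (-23.7609,-11.4307)
T_B = V + ((C−V)·d_B)·d_B = V + 4.1758·d_B = (-28.9367,-5.5375)
sweep = 180° − θ = 40.1813°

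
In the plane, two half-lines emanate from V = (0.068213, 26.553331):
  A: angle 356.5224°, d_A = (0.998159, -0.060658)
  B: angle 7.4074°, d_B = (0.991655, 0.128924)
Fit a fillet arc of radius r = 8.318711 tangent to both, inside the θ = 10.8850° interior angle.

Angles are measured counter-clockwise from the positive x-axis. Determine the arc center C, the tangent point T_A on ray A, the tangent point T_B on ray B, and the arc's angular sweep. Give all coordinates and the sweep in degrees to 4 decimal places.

center=(87.7235,29.5606) T_A=(87.2189,21.2572) T_B=(86.6510,37.8098) sweep=169.1150

bisector direction at 1.9649° = (0.999412,0.034287)
center distance |VC| = r/sin(θ/2) = 8.318711/sin(5.4425°) = 87.706854
C = V + |VC|·bis = (87.7235,29.5606)
T_A = V + ((C−V)·d_A)·d_A = V + 87.3115·d_A = (87.2189,21.2572)
T_B = V + ((C−V)·d_B)·d_B = V + 87.3115·d_B = (86.6510,37.8098)
sweep = 180° − θ = 169.1150°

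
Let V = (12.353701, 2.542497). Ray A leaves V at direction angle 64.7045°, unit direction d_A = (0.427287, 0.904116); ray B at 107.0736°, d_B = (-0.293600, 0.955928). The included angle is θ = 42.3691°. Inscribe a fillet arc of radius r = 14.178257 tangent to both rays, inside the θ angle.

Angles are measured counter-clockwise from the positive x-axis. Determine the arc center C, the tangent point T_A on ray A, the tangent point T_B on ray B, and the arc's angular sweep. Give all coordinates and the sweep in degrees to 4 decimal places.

center=(15.1663,41.6759) T_A=(27.9851,35.6178) T_B=(1.6129,37.5132) sweep=137.6309

bisector direction at 85.8891° = (0.071688,0.997427)
center distance |VC| = r/sin(θ/2) = 14.178257/sin(21.1846°) = 39.234395
C = V + |VC|·bis = (15.1663,41.6759)
T_A = V + ((C−V)·d_A)·d_A = V + 36.5830·d_A = (27.9851,35.6178)
T_B = V + ((C−V)·d_B)·d_B = V + 36.5830·d_B = (1.6129,37.5132)
sweep = 180° − θ = 137.6309°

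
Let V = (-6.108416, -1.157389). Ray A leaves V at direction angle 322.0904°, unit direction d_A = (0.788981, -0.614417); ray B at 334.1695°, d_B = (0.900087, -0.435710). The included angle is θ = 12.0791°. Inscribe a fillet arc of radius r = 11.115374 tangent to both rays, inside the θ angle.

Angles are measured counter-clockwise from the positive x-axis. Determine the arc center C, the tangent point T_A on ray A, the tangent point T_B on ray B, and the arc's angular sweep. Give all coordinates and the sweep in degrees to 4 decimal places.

center=(83.6099,-56.9371) T_A=(76.7804,-65.7069) T_B=(88.4530,-46.9323) sweep=167.9209

bisector direction at 328.1299° = (0.849248,-0.527994)
center distance |VC| = r/sin(θ/2) = 11.115374/sin(6.0396°) = 105.644451
C = V + |VC|·bis = (83.6099,-56.9371)
T_A = V + ((C−V)·d_A)·d_A = V + 105.0581·d_A = (76.7804,-65.7069)
T_B = V + ((C−V)·d_B)·d_B = V + 105.0581·d_B = (88.4530,-46.9323)
sweep = 180° − θ = 167.9209°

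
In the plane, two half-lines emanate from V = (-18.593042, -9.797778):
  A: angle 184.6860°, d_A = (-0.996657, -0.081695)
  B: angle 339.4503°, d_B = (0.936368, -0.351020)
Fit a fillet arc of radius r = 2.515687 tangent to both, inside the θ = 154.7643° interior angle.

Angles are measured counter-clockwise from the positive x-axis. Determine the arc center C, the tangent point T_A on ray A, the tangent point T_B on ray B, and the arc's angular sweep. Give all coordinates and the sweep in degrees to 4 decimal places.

center=(-18.9488,-12.3511) T_A=(-19.1543,-9.8438) T_B=(-18.0657,-9.9955) sweep=25.2357

bisector direction at 262.0682° = (-0.137995,-0.990433)
center distance |VC| = r/sin(θ/2) = 2.515687/sin(77.3821°) = 2.577948
C = V + |VC|·bis = (-18.9488,-12.3511)
T_A = V + ((C−V)·d_A)·d_A = V + 0.5631·d_A = (-19.1543,-9.8438)
T_B = V + ((C−V)·d_B)·d_B = V + 0.5631·d_B = (-18.0657,-9.9955)
sweep = 180° − θ = 25.2357°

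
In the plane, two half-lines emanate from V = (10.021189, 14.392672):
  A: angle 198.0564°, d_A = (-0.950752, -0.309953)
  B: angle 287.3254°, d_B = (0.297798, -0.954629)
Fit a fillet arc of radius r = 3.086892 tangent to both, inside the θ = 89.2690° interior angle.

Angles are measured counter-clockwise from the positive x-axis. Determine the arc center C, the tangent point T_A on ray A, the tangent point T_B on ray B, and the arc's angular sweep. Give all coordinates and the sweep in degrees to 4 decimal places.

center=(8.0054,10.4887) T_A=(7.0486,13.4236) T_B=(10.9523,11.4080) sweep=90.7310

bisector direction at 242.6909° = (-0.458791,-0.888544)
center distance |VC| = r/sin(θ/2) = 3.086892/sin(44.6345°) = 4.393642
C = V + |VC|·bis = (8.0054,10.4887)
T_A = V + ((C−V)·d_A)·d_A = V + 3.1265·d_A = (7.0486,13.4236)
T_B = V + ((C−V)·d_B)·d_B = V + 3.1265·d_B = (10.9523,11.4080)
sweep = 180° − θ = 90.7310°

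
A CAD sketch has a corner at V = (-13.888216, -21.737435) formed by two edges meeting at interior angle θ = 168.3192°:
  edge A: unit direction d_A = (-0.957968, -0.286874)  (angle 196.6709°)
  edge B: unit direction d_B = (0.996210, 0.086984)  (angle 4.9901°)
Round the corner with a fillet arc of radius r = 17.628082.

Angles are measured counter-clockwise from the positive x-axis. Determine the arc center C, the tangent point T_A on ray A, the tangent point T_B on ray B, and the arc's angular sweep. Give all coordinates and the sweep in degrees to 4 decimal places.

center=(-10.5585,-39.1419) T_A=(-15.6156,-22.2547) T_B=(-12.0919,-21.5806) sweep=11.6808

bisector direction at 280.8305° = (0.187904,-0.982187)
center distance |VC| = r/sin(θ/2) = 17.628082/sin(84.1596°) = 17.720063
C = V + |VC|·bis = (-10.5585,-39.1419)
T_A = V + ((C−V)·d_A)·d_A = V + 1.8032·d_A = (-15.6156,-22.2547)
T_B = V + ((C−V)·d_B)·d_B = V + 1.8032·d_B = (-12.0919,-21.5806)
sweep = 180° − θ = 11.6808°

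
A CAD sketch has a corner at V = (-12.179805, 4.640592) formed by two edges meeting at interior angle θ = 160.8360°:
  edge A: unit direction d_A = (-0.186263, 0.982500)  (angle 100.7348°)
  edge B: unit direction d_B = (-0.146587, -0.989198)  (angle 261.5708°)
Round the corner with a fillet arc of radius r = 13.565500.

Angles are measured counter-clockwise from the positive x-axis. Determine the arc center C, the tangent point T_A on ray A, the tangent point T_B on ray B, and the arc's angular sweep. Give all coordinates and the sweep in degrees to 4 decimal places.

center=(-25.9345,4.3638) T_A=(-12.6064,6.8906) T_B=(-12.5155,2.3753) sweep=19.1640

bisector direction at 181.1528° = (-0.999798,-0.020119)
center distance |VC| = r/sin(θ/2) = 13.565500/sin(80.4180°) = 13.757439
C = V + |VC|·bis = (-25.9345,4.3638)
T_A = V + ((C−V)·d_A)·d_A = V + 2.2900·d_A = (-12.6064,6.8906)
T_B = V + ((C−V)·d_B)·d_B = V + 2.2900·d_B = (-12.5155,2.3753)
sweep = 180° − θ = 19.1640°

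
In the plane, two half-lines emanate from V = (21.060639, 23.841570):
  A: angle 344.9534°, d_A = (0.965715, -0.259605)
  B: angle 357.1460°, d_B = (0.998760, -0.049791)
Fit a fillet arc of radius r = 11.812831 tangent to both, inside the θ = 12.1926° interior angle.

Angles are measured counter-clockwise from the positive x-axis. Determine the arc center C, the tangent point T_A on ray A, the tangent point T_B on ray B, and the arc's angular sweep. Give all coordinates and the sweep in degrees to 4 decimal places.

center=(130.9383,6.5363) T_A=(127.8717,-4.8715) T_B=(131.5265,18.3345) sweep=167.8074

bisector direction at 351.0497° = (0.987824,-0.155578)
center distance |VC| = r/sin(θ/2) = 11.812831/sin(6.0963°) = 111.232077
C = V + |VC|·bis = (130.9383,6.5363)
T_A = V + ((C−V)·d_A)·d_A = V + 110.6030·d_A = (127.8717,-4.8715)
T_B = V + ((C−V)·d_B)·d_B = V + 110.6030·d_B = (131.5265,18.3345)
sweep = 180° − θ = 167.8074°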